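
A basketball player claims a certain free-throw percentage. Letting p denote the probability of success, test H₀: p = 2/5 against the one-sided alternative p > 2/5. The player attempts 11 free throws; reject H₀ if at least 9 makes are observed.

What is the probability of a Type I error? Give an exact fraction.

57856/9765625

α = P(reject H₀ | H₀ true) = P(Y ≥ 9 | p = 2/5), with Y ~ Binomial(11, 2/5).
Adding the binomial terms for j = 9 through 11 with p = 2/5 yields 57856/9765625.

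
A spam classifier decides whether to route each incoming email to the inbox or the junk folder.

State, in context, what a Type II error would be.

With the conventional null hypothesis that the message is legitimate (not spam):
A Type II error is failing to reject H₀ when H₀ is false.
Here that means delivering the message to the inbox when actually the message is spam.

A Type II error would mean concluding that the message is legitimate (not spam) (or at least failing to establish that the message is spam) when in fact the message is spam.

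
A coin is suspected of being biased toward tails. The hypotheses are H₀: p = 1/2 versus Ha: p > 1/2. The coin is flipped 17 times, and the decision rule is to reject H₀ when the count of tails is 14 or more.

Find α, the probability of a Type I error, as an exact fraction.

The Type I error probability is α = P(S ≥ 14) computed under H₀, where S ~ Binomial(17, 1/2).
That's C(17,14) + C(17,15) + C(17,16) + C(17,17) over 2^17, i.e. (680 + 136 + 17 + 1)/131072 = 834/131072 = 417/65536.

417/65536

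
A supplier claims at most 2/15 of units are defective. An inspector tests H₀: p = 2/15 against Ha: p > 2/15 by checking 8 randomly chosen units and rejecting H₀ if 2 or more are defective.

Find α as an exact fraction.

α = P(reject H₀ | H₀ true) = P(Y ≥ 2 | p = 2/15), Y ~ Binomial(8, 2/15).
Via the complement, α = 1 − Σ_{j=0}^{1} C(8,j)(2/15)^j(13/15)^{8-j} = 743183632/2562890625.

743183632/2562890625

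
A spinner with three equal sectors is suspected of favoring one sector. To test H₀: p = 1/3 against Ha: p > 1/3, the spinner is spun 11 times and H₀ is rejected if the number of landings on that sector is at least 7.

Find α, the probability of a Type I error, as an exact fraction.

Under H₀, X ~ Binomial(11, 1/3), and α = P(X ≥ 7).
Adding the binomial terms for j = 7 through 11 with p = 1/3 yields 2281/59049.

2281/59049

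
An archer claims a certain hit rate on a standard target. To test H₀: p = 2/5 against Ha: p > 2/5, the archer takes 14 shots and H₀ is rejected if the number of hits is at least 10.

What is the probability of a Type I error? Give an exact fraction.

21373952/1220703125

α = P(reject H₀ | H₀ true) = P(K ≥ 10 | p = 2/5), with K ~ Binomial(14, 2/5).
Adding the binomial terms for j = 10 through 14 with p = 2/5 yields 21373952/1220703125.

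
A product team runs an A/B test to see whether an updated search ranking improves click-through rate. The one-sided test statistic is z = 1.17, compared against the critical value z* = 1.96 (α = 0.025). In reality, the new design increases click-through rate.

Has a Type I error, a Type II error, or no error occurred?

The conventional null hypothesis is that the new design has no effect on click-through rate.
Since z = 1.17 ≤ z* = 1.96, H₀ is not rejected.
H₀ is false (actually the new design increases click-through rate).
Failing to reject a false H₀ is a Type II error.

Type II error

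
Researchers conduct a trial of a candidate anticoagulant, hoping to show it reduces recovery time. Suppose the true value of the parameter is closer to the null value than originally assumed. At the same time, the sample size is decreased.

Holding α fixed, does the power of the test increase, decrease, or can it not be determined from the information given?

It decreases.

A smaller true effect puts the Ha sampling distribution closer to H₀, so more of it falls in the non-rejection region. With less data the test statistic is noisier; under Ha, more outcomes land inside the acceptance region. Both changes push β in the same direction.
Since power = 1 − β and β increases, power decreases.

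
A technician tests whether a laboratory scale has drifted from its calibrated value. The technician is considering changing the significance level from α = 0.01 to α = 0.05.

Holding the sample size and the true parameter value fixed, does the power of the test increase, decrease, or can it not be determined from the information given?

It increases.

With a larger α the critical value moves toward the center, so more of the Ha sampling distribution lies in the rejection region.
Since power = 1 − β and β decreases, power increases.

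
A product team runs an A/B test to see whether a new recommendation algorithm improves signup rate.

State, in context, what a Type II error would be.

With the conventional null hypothesis that the new design has no effect on signup rate:
A Type II error is failing to reject H₀ when H₀ is false.
Here that means keeping the current design when actually the new design increases signup rate.

A Type II error would mean concluding that the new design has no effect on signup rate (or at least failing to establish that the new design increases signup rate) when in fact the new design increases signup rate.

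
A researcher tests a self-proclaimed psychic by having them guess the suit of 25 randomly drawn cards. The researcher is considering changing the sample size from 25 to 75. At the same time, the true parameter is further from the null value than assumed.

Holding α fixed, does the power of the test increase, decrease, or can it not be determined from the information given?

It increases.

Increasing n separates the H₀ and Ha sampling distributions, so under Ha fewer outcomes land in the acceptance region. A bigger departure from H₀ is easier for the test to detect, so it fails to reject less often. Both changes push β in the same direction.
Since power = 1 − β and β decreases, power increases.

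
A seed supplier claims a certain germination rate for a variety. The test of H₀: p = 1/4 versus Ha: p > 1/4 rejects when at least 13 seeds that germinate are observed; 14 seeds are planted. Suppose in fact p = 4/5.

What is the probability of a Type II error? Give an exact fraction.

A Type II error is failing to reject when Ha holds: with p = 4/5, β = P(X ≤ 12).
Summing C(14,j)·(4/5)^j·(1/5)^{14-j} for j = 0..12 gives 4895556073/6103515625.

4895556073/6103515625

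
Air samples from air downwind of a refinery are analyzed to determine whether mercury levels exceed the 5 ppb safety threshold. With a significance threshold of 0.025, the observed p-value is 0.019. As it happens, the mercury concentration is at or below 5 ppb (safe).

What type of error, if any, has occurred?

The conventional null hypothesis is that the mercury concentration is at or below 5 ppb (safe).
Since p = 0.019 < α = 0.025, H₀ is rejected.
H₀ is true (actually the mercury concentration is at or below 5 ppb (safe)).
Rejecting a true H₀ is a Type I error.

Type I error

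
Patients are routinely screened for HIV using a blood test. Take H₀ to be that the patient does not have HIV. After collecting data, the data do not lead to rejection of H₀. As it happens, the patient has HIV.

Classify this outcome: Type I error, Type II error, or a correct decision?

Type II error

H₀ was not rejected, but H₀ is actually false.
Failing to reject a false null hypothesis is a Type II error (false negative).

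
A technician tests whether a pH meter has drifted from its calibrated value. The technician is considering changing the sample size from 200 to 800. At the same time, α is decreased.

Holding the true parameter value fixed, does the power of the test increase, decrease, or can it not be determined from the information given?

Cannot be determined from the information given.

The first change alone would make β decrease; the second alone would make β increase. Which effect dominates depends on the magnitudes, which are not given.
Since power = 1 − β, the effect on power is likewise indeterminate.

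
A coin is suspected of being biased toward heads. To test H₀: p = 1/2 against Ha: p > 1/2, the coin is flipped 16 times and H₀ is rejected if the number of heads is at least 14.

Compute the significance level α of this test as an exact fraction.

137/65536

The Type I error probability is α = P(Y ≥ 14) computed under H₀, where Y ~ Binomial(16, 1/2).
Summing the upper tail: (120 + 16 + 1) / 2^16 = 137/65536.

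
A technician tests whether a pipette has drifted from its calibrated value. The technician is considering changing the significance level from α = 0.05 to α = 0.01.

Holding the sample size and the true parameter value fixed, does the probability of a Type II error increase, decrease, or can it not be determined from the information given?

Lowering α raises the bar for rejection; under Ha, the test now fails to reject on outcomes it previously would have rejected.

It increases.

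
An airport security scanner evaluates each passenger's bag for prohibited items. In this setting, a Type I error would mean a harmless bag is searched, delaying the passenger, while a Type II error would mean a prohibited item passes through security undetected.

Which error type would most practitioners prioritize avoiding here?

The Type II consequence (a prohibited item passes through security undetected) is more severe than the Type I consequence (a harmless bag is searched, delaying the passenger).

Type II error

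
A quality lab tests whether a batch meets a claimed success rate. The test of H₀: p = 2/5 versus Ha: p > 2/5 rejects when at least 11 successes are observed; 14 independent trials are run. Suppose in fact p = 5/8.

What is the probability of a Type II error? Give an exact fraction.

1830419739927/2199023255552

β = P(fail to reject H₀ | Ha true) = P(X ≤ 10 | p = 5/8), X ~ Binomial(14, 5/8).
Summing C(14,j)·(5/8)^j·(3/8)^{14-j} for j = 0..10 gives 1830419739927/2199023255552.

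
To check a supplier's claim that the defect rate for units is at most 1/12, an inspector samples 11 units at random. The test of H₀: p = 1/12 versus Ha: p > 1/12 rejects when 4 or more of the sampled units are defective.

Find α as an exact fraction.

Under H₀, S ~ Binomial(11, 1/12); the Type I error rate is P(S ≥ 4).
α = 1 − P(S ≤ 3) = 1 − 30653319983/30958682112 = 305362129/30958682112.

305362129/30958682112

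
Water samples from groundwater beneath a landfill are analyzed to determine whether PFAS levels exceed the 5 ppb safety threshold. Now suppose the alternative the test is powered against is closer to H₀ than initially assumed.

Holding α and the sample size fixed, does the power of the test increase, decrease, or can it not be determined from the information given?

It decreases.

When the true parameter is near the null value, the test has a harder time distinguishing Ha from H₀.
Since power = 1 − β and β increases, power decreases.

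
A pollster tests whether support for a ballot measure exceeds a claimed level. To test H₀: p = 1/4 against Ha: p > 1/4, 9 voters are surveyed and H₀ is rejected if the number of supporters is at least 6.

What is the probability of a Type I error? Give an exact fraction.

The Type I error probability is α = P(Y ≥ 6) computed under H₀, where Y ~ Binomial(9, 1/4).
Summing C(9,j)(1/4)^j(3/4)^{9−j} for j = 6,…,9 gives 655/65536.

655/65536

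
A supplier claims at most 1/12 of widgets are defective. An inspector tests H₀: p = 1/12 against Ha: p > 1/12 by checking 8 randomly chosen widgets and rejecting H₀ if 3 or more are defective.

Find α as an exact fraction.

3373913/143327232

α = P(reject H₀ | H₀ true) = P(K ≥ 3 | p = 1/12), K ~ Binomial(8, 1/12).
α = 1 − P(K ≤ 2) = 1 − 139953319/143327232 = 3373913/143327232.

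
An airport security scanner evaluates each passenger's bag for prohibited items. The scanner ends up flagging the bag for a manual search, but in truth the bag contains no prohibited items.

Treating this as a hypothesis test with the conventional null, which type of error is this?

The null hypothesis here is that the bag contains no prohibited items.
'Flagging the bag for a manual search' corresponds to rejecting H₀.
H₀ was rejected but H₀ is true — a Type I error (false positive).

Type I error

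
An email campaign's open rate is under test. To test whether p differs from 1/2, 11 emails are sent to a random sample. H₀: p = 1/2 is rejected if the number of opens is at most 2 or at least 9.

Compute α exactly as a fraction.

67/1024

The significance level is the null-hypothesis probability of the rejection region {≤2} ∪ {≥9}.
The two tails are symmetric, so α = 2·(1 + 11 + 55)/2^11 = 134/2048 = 67/1024.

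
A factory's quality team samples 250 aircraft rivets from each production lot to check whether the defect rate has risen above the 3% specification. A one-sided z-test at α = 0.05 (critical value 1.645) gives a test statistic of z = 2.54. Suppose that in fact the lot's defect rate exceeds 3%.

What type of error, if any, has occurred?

The conventional null hypothesis is that the lot's defect rate is 3% (within specification).
Since z = 2.54 > z* = 1.645, H₀ is rejected.
H₀ is false (actually the lot's defect rate exceeds 3%).
The decision matches the true state — no error.

No error (correct decision).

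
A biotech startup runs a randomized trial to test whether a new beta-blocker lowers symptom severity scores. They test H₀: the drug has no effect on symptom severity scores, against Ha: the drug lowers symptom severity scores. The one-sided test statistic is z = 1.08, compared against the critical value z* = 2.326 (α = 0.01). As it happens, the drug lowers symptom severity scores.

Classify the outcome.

Type II error

Since z = 1.08 ≤ z* = 2.326, H₀ is not rejected.
H₀ is false (actually the drug lowers symptom severity scores).
Failing to reject a false H₀ is a Type II error.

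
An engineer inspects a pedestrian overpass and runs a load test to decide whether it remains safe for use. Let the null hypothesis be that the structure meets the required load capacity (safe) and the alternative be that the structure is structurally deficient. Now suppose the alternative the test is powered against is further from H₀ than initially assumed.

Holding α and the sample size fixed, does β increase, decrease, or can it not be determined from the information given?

It decreases.

The further the true parameter sits from the null value, the more of the Ha sampling distribution falls in the rejection region.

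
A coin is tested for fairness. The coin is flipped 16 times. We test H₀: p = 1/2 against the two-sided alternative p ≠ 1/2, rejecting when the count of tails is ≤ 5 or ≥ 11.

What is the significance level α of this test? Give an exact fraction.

6885/32768

Under H₀, K ~ Binomial(16, 1/2); α is the probability of landing in either tail, P(K ≤ 5) + P(K ≥ 11).
The two tails are symmetric, so α = 2·(1 + 16 + 120 + 560 + 1820 + 4368)/2^16 = 13770/65536 = 6885/32768.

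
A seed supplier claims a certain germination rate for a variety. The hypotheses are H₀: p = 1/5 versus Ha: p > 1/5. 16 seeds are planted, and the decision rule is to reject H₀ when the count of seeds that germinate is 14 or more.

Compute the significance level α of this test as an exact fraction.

Under H₀, X ~ Binomial(16, 1/5), and α = P(X ≥ 14).
P(X ≥ 14) = Σ_{j=14}^{16} C(16,j)·(1/5)^j·(4/5)^{16-j} = 397/30517578125.

397/30517578125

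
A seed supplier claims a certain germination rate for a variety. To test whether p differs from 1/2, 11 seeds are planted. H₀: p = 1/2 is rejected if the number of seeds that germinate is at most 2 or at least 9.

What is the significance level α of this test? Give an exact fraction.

α = P(X ≤ 2 or X ≥ 9 | p = 1/2), X ~ Binomial(11, 1/2).
The two tails are symmetric, so α = 2·(1 + 11 + 55)/2^11 = 134/2048 = 67/1024.

67/1024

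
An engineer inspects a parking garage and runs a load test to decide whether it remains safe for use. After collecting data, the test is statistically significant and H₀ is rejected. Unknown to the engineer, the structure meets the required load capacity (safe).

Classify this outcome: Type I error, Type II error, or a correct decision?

Type I error

The conventional null hypothesis here is that the structure meets the required load capacity (safe).
H₀ was rejected, but H₀ is actually true.
Rejecting a true null hypothesis is a Type I error (false positive).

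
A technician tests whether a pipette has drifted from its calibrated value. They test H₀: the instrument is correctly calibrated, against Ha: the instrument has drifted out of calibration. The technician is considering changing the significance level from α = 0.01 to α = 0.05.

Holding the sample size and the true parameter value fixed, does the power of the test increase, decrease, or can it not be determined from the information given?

A larger α widens the rejection region, so when the alternative is true more outcomes lead to rejection — failing to reject becomes less likely.
Since power = 1 − β and β decreases, power increases.

It increases.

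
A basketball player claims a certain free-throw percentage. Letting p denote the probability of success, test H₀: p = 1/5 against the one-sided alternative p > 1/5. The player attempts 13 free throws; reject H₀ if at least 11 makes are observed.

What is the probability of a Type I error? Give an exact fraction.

The Type I error probability is α = P(K ≥ 11) computed under H₀, where K ~ Binomial(13, 1/5).
Adding the binomial terms for j = 11 through 13 with p = 1/5 yields 1301/1220703125.

1301/1220703125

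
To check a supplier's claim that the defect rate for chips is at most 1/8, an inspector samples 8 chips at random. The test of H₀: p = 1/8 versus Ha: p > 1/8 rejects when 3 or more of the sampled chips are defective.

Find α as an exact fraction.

1129899/16777216

The significance level is the probability, assuming p = 1/8, of seeing 3 or more defectives in 8 draws.
Computing the lower-tail complement: 1 − 15647317/16777216 = 1129899/16777216.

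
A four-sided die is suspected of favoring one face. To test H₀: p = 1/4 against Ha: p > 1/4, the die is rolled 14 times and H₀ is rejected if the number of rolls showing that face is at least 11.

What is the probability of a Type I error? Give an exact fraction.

5345/134217728

Under H₀, Y ~ Binomial(14, 1/4), and α = P(Y ≥ 11).
P(Y ≥ 11) = Σ_{j=11}^{14} C(14,j)·(1/4)^j·(3/4)^{14-j} = 5345/134217728.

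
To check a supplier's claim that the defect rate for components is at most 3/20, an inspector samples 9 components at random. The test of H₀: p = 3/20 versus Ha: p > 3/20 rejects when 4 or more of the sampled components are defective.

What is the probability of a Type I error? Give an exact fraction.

4343234013/128000000000

Under H₀, K ~ Binomial(9, 3/20); the Type I error rate is P(K ≥ 4).
α = 1 − P(K ≤ 3) = 1 − 123656765987/128000000000 = 4343234013/128000000000.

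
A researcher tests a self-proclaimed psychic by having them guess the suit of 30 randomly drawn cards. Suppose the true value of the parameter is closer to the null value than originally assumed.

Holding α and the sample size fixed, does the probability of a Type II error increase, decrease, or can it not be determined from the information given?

It increases.

A smaller departure from H₀ means the test statistic under Ha is distributed closer to where it would be under H₀; rejection becomes less likely.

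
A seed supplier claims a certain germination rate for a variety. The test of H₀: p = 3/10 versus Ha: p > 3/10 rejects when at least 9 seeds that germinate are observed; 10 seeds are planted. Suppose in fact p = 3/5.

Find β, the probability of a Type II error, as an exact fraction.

9312916/9765625

β = P(fail to reject H₀ | Ha true) = P(Y ≤ 8 | p = 3/5), Y ~ Binomial(10, 3/5).
Summing C(10,j)·(3/5)^j·(2/5)^{10-j} for j = 0..8 gives 9312916/9765625.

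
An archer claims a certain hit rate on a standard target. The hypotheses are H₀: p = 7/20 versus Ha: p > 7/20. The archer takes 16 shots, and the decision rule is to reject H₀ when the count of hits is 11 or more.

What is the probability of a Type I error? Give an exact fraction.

4060307786148717957/655360000000000000000

Under H₀, Y ~ Binomial(16, 7/20), and α = P(Y ≥ 11).
Summing C(16,j)(7/20)^j(13/20)^{16−j} for j = 11,…,16 gives 4060307786148717957/655360000000000000000.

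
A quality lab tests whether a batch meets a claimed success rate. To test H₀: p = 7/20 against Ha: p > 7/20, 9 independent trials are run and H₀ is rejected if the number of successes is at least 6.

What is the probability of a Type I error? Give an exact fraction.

α = P(reject H₀ | H₀ true) = P(K ≥ 6 | p = 7/20), with K ~ Binomial(9, 7/20).
P(K ≥ 6) = Σ_{j=6}^{9} C(9,j)·(7/20)^j·(13/20)^{9-j} = 6859289647/128000000000.

6859289647/128000000000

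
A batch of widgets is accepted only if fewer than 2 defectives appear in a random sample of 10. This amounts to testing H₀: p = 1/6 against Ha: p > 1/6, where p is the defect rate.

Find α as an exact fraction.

Under H₀, Y ~ Binomial(10, 1/6); the Type I error rate is P(Y ≥ 2).
α = 1 − P(Y ≤ 1) = 1 − 9765625/20155392 = 10389767/20155392.

10389767/20155392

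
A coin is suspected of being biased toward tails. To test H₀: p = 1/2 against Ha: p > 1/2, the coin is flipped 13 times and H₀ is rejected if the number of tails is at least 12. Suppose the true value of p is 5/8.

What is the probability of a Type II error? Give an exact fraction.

134753406597/137438953472

A Type II error is failing to reject when Ha holds: with p = 5/8, β = P(S ≤ 11).
Summing C(13,j)·(5/8)^j·(3/8)^{13-j} for j = 0..11 gives 134753406597/137438953472.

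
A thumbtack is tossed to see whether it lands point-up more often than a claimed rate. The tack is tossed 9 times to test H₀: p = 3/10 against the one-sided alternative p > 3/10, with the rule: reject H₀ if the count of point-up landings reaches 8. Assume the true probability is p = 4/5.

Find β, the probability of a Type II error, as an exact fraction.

β = P(fail to reject H₀ | Ha true) = P(X ≤ 7 | p = 4/5), X ~ Binomial(9, 4/5).
Equivalently, β = 1 − P(X ≥ 8) = 1101157/1953125.

1101157/1953125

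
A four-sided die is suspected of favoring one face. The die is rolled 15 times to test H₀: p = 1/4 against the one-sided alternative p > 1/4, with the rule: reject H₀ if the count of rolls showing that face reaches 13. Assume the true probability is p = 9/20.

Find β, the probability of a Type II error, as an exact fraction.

32731725032763916841/32768000000000000000

Under the alternative p = 9/20, K ~ Binomial(15, 9/20); β is the probability the test does not reject, P(K < 13).
Equivalently, β = 1 − P(K ≥ 13) = 32731725032763916841/32768000000000000000.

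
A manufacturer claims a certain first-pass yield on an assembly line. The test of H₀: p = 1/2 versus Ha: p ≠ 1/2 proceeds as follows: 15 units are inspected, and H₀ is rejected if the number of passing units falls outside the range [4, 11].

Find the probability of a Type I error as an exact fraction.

9/256

The significance level is the null-hypothesis probability of the rejection region {≤3} ∪ {≥12}.
Each tail has probability (1 + 15 + 105 + 455)/32768; doubling gives α = 1152/32768 = 9/256.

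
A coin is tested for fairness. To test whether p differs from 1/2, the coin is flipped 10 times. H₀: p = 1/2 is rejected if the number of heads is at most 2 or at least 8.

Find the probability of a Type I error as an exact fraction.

7/64

The significance level is the null-hypothesis probability of the rejection region {≤2} ∪ {≥8}.
By symmetry, α = 2·P(X ≤ 2) = 2·(1 + 10 + 45)/1024 = 112/1024 = 7/64.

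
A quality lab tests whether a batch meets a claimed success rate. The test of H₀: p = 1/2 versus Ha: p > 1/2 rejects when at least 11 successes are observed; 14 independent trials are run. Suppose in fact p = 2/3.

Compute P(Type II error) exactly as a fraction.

3533689/4782969

β = P(fail to reject H₀ | Ha true) = P(X ≤ 10 | p = 2/3), X ~ Binomial(14, 2/3).
Summing C(14,j)·(2/3)^j·(1/3)^{14-j} for j = 0..10 gives 3533689/4782969.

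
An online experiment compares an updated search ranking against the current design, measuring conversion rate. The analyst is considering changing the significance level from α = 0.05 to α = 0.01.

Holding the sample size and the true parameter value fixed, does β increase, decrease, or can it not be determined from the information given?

Tightening α shrinks the rejection region. When Ha holds, fewer sample outcomes clear the stricter threshold, so more fall in the acceptance region.

It increases.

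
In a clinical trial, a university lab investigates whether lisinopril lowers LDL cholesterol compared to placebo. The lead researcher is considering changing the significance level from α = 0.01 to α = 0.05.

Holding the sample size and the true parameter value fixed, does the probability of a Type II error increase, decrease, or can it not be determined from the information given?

It decreases.

A larger α widens the rejection region, so when the alternative is true more outcomes lead to rejection — failing to reject becomes less likely.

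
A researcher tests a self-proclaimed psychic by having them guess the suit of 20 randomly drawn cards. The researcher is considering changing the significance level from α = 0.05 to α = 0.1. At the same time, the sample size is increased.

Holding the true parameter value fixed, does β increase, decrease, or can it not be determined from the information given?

It decreases.

A larger α widens the rejection region, so when the alternative is true more outcomes lead to rejection — failing to reject becomes less likely. A larger sample reduces the standard error, pulling the sampling distribution under Ha further from the non-rejection region. Both changes push β in the same direction.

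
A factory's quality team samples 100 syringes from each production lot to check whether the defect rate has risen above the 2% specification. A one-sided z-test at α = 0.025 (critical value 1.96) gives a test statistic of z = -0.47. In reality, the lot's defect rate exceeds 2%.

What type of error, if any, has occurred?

Type II error

The conventional null hypothesis is that the lot's defect rate is 2% (within specification).
Since z = -0.47 ≤ z* = 1.96, H₀ is not rejected.
H₀ is false (actually the lot's defect rate exceeds 2%).
Failing to reject a false H₀ is a Type II error.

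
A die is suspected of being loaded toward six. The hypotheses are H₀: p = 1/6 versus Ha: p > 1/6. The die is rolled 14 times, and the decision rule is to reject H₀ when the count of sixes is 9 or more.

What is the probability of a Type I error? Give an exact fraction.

769969/8707129344

The Type I error probability is α = P(K ≥ 9) computed under H₀, where K ~ Binomial(14, 1/6).
Summing C(14,j)(1/6)^j(5/6)^{14−j} for j = 9,…,14 gives 769969/8707129344.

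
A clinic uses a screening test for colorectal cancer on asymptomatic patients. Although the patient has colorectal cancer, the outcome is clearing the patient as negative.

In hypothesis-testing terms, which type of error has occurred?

Type II error

The null hypothesis here is that the patient does not have colorectal cancer.
'Clearing the patient as negative' corresponds to failing to reject H₀.
H₀ was not rejected but H₀ is false — a Type II error (false negative).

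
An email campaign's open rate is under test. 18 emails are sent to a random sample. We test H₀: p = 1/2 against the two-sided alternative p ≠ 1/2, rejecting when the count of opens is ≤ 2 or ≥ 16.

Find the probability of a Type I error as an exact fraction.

Under H₀, Y ~ Binomial(18, 1/2); α is the probability of landing in either tail, P(Y ≤ 2) + P(Y ≥ 16).
By symmetry, α = 2·P(Y ≤ 2) = 2·(1 + 18 + 153)/262144 = 344/262144 = 43/32768.

43/32768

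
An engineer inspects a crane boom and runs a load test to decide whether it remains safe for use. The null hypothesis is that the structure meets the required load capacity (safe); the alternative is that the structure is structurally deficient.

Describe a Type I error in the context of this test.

A Type I error would mean concluding that the structure is structurally deficient when in fact the structure meets the required load capacity (safe).

A Type I error is rejecting H₀ when H₀ is true.
Here that means closing the structure for repairs when actually the structure meets the required load capacity (safe).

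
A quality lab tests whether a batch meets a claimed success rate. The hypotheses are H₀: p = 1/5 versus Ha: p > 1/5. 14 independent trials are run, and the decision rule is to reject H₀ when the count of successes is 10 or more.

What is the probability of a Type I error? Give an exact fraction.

The Type I error probability is α = P(K ≥ 10) computed under H₀, where K ~ Binomial(14, 1/5).
P(K ≥ 10) = Σ_{j=10}^{14} C(14,j)·(1/5)^j·(4/5)^{14-j} = 56213/1220703125.

56213/1220703125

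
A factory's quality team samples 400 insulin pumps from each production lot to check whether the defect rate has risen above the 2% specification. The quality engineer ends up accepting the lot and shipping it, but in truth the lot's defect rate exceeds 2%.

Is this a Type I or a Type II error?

The null hypothesis here is that the lot's defect rate is 2% (within specification).
'Accepting the lot and shipping it' corresponds to failing to reject H₀.
H₀ was not rejected but H₀ is false — a Type II error (false negative).

Type II error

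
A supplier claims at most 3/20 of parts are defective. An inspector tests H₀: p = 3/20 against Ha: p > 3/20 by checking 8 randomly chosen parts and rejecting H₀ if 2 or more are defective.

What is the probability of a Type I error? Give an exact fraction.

8776114407/25600000000

The significance level is the probability, assuming p = 3/20, of seeing 2 or more defectives in 8 draws.
Via the complement, α = 1 − Σ_{j=0}^{1} C(8,j)(3/20)^j(17/20)^{8-j} = 8776114407/25600000000.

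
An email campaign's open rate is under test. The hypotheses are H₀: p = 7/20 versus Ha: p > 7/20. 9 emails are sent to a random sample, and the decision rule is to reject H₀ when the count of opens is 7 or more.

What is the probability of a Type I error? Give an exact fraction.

α = P(reject H₀ | H₀ true) = P(X ≥ 7 | p = 7/20), with X ~ Binomial(9, 7/20).
Summing C(9,j)(7/20)^j(13/20)^{9−j} for j = 7,…,9 gives 715658867/64000000000.

715658867/64000000000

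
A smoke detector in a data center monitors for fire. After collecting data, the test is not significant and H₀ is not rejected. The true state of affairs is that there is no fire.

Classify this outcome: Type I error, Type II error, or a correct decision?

No error — this is a correct decision.

The conventional null hypothesis here is that there is no fire.
The test retained a true H₀ — the decision matches the true state.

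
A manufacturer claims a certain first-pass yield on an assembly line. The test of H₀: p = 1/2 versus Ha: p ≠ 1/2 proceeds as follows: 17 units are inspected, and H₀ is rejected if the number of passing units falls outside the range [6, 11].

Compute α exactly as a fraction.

The significance level is the null-hypothesis probability of the rejection region {≤5} ∪ {≥12}.
By symmetry, α = 2·P(K ≤ 5) = 2·(1 + 17 + 136 + 680 + 2380 + 6188)/131072 = 18804/131072 = 4701/32768.

4701/32768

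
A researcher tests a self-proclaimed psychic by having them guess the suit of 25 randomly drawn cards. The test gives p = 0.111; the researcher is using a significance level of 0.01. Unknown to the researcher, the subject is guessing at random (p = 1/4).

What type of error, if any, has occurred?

No error — this is a correct decision.

The conventional null hypothesis is that the subject is guessing at random (p = 1/4).
Since p = 0.111 ≥ α = 0.01, H₀ is not rejected.
H₀ is true (actually the subject is guessing at random (p = 1/4)).
The decision matches the true state — no error.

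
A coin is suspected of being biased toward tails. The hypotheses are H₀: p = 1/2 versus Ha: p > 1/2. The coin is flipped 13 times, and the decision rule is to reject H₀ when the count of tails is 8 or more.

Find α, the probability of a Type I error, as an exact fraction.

595/2048

α = P(reject H₀ | H₀ true) = P(S ≥ 8 | p = 1/2), with S ~ Binomial(13, 1/2).
P(S ≥ 8) = [C(13,8) + C(13,9) + C(13,10) + C(13,11) + C(13,12) + C(13,13)] / 2^13 = (1287 + 715 + 286 + 78 + 13 + 1) / 8192 = 2380/8192 = 595/2048.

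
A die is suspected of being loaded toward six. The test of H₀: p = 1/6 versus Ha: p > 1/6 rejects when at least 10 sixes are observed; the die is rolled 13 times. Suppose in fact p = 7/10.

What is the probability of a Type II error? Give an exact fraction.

β = P(fail to reject H₀ | Ha true) = P(X ≤ 9 | p = 7/10), X ~ Binomial(13, 7/10).
Adding the binomial probabilities P(X=0)+…+P(X=9) at p = 7/10 gives 579394354239/1000000000000.

579394354239/1000000000000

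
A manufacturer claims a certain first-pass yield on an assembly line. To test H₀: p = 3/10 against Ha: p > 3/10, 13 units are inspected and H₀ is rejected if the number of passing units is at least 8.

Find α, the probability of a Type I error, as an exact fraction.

45557031771/2500000000000

Under H₀, Y ~ Binomial(13, 3/10), and α = P(Y ≥ 8).
Summing C(13,j)(3/10)^j(7/10)^{13−j} for j = 8,…,13 gives 45557031771/2500000000000.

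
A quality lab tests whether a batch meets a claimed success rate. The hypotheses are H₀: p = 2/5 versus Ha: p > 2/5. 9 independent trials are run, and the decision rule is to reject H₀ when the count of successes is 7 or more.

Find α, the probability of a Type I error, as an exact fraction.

The Type I error probability is α = P(S ≥ 7) computed under H₀, where S ~ Binomial(9, 2/5).
P(S ≥ 7) = Σ_{j=7}^{9} C(9,j)·(2/5)^j·(3/5)^{9-j} = 48896/1953125.

48896/1953125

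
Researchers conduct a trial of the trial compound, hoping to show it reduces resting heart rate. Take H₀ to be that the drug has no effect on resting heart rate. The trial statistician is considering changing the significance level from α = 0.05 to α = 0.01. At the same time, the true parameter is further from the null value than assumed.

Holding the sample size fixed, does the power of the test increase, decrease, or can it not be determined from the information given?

The first change alone would make β increase; the second alone would make β decrease. Which effect dominates depends on the magnitudes, which are not given.
Since power = 1 − β, the effect on power is likewise indeterminate.

Cannot be determined from the information given.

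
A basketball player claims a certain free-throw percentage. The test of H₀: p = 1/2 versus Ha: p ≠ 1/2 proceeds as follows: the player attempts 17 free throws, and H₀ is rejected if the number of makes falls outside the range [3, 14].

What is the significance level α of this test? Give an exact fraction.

Under H₀, S ~ Binomial(17, 1/2); α is the probability of landing in either tail, P(S ≤ 2) + P(S ≥ 15).
The two tails are symmetric, so α = 2·(1 + 17 + 136)/2^17 = 308/131072 = 77/32768.

77/32768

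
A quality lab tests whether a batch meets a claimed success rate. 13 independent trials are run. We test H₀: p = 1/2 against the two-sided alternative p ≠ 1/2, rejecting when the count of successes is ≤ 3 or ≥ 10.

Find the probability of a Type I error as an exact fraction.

189/2048

Under H₀, K ~ Binomial(13, 1/2); α is the probability of landing in either tail, P(K ≤ 3) + P(K ≥ 10).
Each tail has probability (1 + 13 + 78 + 286)/8192; doubling gives α = 756/8192 = 189/2048.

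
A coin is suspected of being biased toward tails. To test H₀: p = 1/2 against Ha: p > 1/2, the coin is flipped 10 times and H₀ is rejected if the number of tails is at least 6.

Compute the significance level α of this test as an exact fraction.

193/512

The Type I error probability is α = P(X ≥ 6) computed under H₀, where X ~ Binomial(10, 1/2).
That's C(10,6) + C(10,7) + C(10,8) + C(10,9) + C(10,10) over 2^10, i.e. (210 + 120 + 45 + 10 + 1)/1024 = 386/1024 = 193/512.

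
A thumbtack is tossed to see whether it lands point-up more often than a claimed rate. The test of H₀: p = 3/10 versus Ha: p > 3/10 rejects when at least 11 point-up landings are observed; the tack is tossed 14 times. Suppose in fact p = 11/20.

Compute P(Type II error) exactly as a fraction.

767413934602409223/819200000000000000

Under the alternative p = 11/20, Y ~ Binomial(14, 11/20); β is the probability the test does not reject, P(Y < 11).
Summing C(14,j)·(11/20)^j·(9/20)^{14-j} for j = 0..10 gives 767413934602409223/819200000000000000.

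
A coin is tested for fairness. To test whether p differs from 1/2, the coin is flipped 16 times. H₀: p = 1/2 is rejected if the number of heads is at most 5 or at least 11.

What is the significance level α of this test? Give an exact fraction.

α = P(S ≤ 5 or S ≥ 11 | p = 1/2), S ~ Binomial(16, 1/2).
The two tails are symmetric, so α = 2·(1 + 16 + 120 + 560 + 1820 + 4368)/2^16 = 13770/65536 = 6885/32768.

6885/32768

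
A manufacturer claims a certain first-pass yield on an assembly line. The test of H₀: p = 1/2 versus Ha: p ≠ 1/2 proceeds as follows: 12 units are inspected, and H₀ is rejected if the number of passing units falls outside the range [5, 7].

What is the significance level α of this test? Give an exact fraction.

397/1024

α = P(S ≤ 4 or S ≥ 8 | p = 1/2), S ~ Binomial(12, 1/2).
The two tails are symmetric, so α = 2·(1 + 12 + 66 + 220 + 495)/2^12 = 1588/4096 = 397/1024.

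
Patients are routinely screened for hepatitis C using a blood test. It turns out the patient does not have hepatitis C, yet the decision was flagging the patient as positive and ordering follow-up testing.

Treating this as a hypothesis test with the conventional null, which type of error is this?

The null hypothesis here is that the patient does not have hepatitis C.
'Flagging the patient as positive and ordering follow-up testing' corresponds to rejecting H₀.
H₀ was rejected but H₀ is true — a Type I error (false positive).

Type I error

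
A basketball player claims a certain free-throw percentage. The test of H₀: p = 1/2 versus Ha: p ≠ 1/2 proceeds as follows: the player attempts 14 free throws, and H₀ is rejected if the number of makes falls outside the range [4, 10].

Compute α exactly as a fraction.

235/4096

The significance level is the null-hypothesis probability of the rejection region {≤3} ∪ {≥11}.
By symmetry, α = 2·P(K ≤ 3) = 2·(1 + 14 + 91 + 364)/16384 = 940/16384 = 235/4096.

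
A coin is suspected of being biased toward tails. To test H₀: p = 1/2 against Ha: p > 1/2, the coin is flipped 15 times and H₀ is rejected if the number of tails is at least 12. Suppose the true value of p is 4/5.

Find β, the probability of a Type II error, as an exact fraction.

10737240461/30517578125

Under the alternative p = 4/5, X ~ Binomial(15, 4/5); β is the probability the test does not reject, P(X < 12).
Equivalently, β = 1 − P(X ≥ 12) = 10737240461/30517578125.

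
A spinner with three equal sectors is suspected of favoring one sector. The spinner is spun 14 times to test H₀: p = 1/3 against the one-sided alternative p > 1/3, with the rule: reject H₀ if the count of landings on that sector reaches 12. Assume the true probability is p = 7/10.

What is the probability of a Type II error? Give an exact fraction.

A Type II error is failing to reject when Ha holds: with p = 7/10, β = P(K ≤ 11).
Summing C(14,j)·(7/10)^j·(3/10)^{14-j} for j = 0..11 gives 41958212136219/50000000000000.

41958212136219/50000000000000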